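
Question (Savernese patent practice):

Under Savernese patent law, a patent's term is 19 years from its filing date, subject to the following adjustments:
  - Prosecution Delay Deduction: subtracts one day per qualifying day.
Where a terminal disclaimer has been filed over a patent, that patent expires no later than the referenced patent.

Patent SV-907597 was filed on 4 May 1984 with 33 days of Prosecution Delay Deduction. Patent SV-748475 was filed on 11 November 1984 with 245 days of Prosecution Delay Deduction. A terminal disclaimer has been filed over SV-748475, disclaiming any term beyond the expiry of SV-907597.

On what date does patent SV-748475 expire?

March 11, 2003

Natural term of SV-748475:
  Base: filing + 19 years → 11 November 2003.
  Prosecution Delay Deduction: −245 days → 11 March 2003.
Expiry of referenced patent SV-907597:
  Base: filing + 19 years → 4 May 2003.
  Prosecution Delay Deduction: −33 days → 1 April 2003.
Terminal disclaimer: SV-748475 expires on the earlier of 11 March 2003 and 1 April 2003.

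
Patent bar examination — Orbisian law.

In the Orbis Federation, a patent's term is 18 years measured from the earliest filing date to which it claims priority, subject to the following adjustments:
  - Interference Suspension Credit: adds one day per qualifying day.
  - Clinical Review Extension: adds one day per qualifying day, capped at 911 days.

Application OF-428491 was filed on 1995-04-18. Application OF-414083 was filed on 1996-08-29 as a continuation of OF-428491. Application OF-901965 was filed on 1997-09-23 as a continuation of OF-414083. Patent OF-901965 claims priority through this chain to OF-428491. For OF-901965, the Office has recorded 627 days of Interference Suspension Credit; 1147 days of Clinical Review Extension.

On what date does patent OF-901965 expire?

July 4, 2017

Earliest priority filing: 18 April 1995.
Base term: 18 April 1995 + 18 years → 18 April 2013.
Interference Suspension Credit: +627 days → 5 January 2015.
Clinical Review Extension: 1147 days claimed exceeds the 911-day cap, so +911 days → 4 July 2017.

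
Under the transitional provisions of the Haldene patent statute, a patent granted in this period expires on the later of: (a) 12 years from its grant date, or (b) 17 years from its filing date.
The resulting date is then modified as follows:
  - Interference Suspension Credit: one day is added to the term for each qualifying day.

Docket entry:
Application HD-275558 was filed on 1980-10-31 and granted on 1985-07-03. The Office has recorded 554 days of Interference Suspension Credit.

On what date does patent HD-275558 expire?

(a) grant + 12 years → 3 July 1997.
(b) filing + 17 years → 31 October 1997.
Later of the two: 31 October 1997.
Interference Suspension Credit: +554 days → 8 May 1999.

May 8, 1999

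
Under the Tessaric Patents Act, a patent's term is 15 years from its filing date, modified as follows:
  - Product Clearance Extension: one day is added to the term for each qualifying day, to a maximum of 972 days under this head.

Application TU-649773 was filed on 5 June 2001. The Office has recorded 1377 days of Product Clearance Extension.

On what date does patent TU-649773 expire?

Base term: filing date + 15 years → 5 June 2016.
Product Clearance Extension: 1377 days claimed exceeds the 972-day cap, so +972 days → 2 February 2019.

2019-02-02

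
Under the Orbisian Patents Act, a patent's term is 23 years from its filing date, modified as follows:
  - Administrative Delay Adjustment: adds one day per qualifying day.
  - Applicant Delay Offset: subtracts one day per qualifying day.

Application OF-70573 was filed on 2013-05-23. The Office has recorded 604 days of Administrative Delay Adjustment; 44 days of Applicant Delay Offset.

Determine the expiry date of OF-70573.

December 4, 2037

Base term: filing date + 23 years → 23 May 2036.
Administrative Delay Adjustment: +604 days → 17 January 2038.
Applicant Delay Offset: −44 days → 4 December 2037.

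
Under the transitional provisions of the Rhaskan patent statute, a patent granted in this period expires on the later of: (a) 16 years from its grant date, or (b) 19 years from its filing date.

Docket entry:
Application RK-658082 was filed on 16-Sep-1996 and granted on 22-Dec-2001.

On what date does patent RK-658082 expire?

(a) grant + 16 years → 22 December 2017.
(b) filing + 19 years → 16 September 2015.
Later of the two: 22 December 2017.

2017-12-22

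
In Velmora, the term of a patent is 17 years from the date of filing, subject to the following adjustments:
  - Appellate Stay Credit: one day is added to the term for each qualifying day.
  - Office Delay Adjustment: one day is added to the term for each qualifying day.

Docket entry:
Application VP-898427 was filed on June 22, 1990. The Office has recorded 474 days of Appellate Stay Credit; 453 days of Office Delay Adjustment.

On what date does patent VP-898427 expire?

January 4, 2010

Base term: filing date + 17 years → 22 June 2007.
Appellate Stay Credit: +474 days → 8 October 2008.
Office Delay Adjustment: +453 days → 4 January 2010.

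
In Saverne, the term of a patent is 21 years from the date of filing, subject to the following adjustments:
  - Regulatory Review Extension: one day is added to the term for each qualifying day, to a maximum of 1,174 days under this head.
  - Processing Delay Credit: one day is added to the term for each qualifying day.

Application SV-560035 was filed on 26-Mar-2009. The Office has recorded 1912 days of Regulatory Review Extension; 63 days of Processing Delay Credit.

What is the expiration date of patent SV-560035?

August 14, 2033

Base term: filing date + 21 years → 26 March 2030.
Regulatory Review Extension: 1912 days claimed exceeds the 1174-day cap, so +1174 days → 12 June 2033.
Processing Delay Credit: +63 days → 14 August 2033.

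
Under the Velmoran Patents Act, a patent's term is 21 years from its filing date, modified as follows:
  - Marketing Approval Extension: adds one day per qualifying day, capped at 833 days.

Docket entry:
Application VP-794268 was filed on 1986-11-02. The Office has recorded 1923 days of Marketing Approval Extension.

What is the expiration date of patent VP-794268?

2010-02-12

Base term: filing date + 21 years → 2 November 2007.
Marketing Approval Extension: 1923 days claimed exceeds the 833-day cap, so +833 days → 12 February 2010.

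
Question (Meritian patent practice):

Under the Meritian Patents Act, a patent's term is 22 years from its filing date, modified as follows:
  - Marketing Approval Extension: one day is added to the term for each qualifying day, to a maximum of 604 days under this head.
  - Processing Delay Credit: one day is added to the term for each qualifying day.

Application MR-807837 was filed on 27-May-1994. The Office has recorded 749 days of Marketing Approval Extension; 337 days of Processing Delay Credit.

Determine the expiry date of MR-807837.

Base term: filing date + 22 years → 27 May 2016.
Marketing Approval Extension: 749 days claimed exceeds the 604-day cap, so +604 days → 21 January 2018.
Processing Delay Credit: +337 days → 24 December 2018.

December 24, 2018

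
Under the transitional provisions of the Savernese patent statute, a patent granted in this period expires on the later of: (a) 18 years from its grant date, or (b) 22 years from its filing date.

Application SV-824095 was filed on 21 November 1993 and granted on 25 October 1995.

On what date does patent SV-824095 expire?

(a) grant + 18 years → 25 October 2013.
(b) filing + 22 years → 21 November 2015.
Later of the two: 21 November 2015.

November 21, 2015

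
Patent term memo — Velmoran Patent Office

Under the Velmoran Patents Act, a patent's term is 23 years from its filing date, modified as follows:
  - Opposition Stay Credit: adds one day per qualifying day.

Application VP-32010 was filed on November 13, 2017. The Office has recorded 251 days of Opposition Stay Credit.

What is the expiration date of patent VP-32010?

Base term: filing date + 23 years → 13 November 2040.
Opposition Stay Credit: +251 days → 22 July 2041.

2041-07-22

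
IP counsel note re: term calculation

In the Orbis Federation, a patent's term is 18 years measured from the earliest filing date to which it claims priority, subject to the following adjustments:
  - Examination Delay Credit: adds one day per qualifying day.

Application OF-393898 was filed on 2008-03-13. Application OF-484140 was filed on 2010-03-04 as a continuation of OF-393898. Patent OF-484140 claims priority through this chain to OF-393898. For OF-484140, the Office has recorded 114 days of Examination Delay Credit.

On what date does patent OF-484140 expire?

2026-07-05

Earliest priority filing: 13 March 2008.
Base term: 13 March 2008 + 18 years → 13 March 2026.
Examination Delay Credit: +114 days → 5 July 2026.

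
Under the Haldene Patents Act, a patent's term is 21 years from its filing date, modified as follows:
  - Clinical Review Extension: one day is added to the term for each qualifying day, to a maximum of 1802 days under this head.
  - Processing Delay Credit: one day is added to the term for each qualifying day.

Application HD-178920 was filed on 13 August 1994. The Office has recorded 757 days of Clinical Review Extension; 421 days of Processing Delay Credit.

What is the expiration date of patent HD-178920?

Base term: filing date + 21 years → 13 August 2015.
Clinical Review Extension: 757 days (within the 1802-day cap) → +757 days → 8 September 2017.
Processing Delay Credit: +421 days → 3 November 2018.

November 3, 2018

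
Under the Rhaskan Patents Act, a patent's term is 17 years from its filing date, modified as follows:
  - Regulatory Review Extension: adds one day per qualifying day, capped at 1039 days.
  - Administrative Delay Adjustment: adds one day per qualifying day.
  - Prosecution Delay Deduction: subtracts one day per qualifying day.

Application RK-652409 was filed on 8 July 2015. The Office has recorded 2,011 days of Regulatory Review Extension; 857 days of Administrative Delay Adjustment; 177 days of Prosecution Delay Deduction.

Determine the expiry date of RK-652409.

2037-03-23

Base term: filing date + 17 years → 8 July 2032.
Regulatory Review Extension: 2011 days claimed exceeds the 1039-day cap, so +1039 days → 13 May 2035.
Administrative Delay Adjustment: +857 days → 16 September 2037.
Prosecution Delay Deduction: −177 days → 23 March 2037.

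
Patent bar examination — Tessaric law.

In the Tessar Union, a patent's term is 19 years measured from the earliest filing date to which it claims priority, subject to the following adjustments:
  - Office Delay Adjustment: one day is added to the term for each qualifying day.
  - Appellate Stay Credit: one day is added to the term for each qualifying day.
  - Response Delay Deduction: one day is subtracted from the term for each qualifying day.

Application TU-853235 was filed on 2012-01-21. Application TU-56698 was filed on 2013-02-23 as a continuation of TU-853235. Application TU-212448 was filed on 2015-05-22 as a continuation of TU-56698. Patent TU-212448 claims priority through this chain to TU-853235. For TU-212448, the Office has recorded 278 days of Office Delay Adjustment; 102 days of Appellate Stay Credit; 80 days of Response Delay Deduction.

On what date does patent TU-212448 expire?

November 17, 2031

Earliest priority filing: 21 January 2012.
Base term: 21 January 2012 + 19 years → 21 January 2031.
Office Delay Adjustment: +278 days → 26 October 2031.
Appellate Stay Credit: +102 days → 5 February 2032.
Response Delay Deduction: −80 days → 17 November 2031.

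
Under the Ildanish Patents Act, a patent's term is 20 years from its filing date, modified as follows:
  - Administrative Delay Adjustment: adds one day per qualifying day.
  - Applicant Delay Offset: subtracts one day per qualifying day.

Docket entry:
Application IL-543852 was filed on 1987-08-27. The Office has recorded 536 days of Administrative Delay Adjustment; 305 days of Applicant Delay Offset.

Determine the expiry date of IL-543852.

Base term: filing date + 20 years → 27 August 2007.
Administrative Delay Adjustment: +536 days → 13 February 2009.
Applicant Delay Offset: −305 days → 14 April 2008.

April 14, 2008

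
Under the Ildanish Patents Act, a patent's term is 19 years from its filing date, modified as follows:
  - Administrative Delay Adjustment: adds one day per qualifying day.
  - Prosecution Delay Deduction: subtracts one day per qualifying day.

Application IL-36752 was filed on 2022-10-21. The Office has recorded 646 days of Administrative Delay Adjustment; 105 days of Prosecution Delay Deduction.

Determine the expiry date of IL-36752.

Base term: filing date + 19 years → 21 October 2041.
Administrative Delay Adjustment: +646 days → 29 July 2043.
Prosecution Delay Deduction: −105 days → 15 April 2043.

2043-04-15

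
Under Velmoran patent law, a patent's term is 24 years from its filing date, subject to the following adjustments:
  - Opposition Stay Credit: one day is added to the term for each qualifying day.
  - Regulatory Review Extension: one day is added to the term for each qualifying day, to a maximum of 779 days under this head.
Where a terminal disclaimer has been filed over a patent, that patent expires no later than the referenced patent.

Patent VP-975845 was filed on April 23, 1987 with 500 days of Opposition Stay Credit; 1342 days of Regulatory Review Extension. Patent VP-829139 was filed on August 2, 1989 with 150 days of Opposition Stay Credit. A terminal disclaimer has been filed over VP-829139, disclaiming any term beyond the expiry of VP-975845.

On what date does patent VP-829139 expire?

Natural term of VP-829139:
  Base: filing + 24 years → 2 August 2013.
  Opposition Stay Credit: +150 days → 30 December 2013.
Expiry of referenced patent VP-975845:
  Base: filing + 24 years → 23 April 2011.
  Opposition Stay Credit: +500 days → 4 September 2012.
  Regulatory Review Extension: 1342 days claimed exceeds the 779-day cap, so +779 days → 23 October 2014.
Terminal disclaimer: VP-829139 expires on the earlier of 30 December 2013 and 23 October 2014.

2013-12-30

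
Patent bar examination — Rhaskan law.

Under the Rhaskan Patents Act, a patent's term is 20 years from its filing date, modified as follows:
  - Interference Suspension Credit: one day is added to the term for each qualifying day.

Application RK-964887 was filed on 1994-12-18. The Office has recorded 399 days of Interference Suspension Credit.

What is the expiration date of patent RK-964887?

2016-01-21

Base term: filing date + 20 years → 18 December 2014.
Interference Suspension Credit: +399 days → 21 January 2016.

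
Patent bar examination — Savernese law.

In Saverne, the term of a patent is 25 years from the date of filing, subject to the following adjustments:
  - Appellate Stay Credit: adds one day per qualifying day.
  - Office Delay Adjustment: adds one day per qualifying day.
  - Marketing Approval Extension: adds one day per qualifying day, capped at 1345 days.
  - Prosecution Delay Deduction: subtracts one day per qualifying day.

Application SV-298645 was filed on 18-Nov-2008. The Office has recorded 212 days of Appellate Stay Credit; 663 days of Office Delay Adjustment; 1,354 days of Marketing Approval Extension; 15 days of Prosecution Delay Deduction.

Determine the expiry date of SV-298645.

December 2, 2039

Base term: filing date + 25 years → 18 November 2033.
Appellate Stay Credit: +212 days → 18 June 2034.
Office Delay Adjustment: +663 days → 11 April 2036.
Marketing Approval Extension: 1354 days claimed exceeds the 1345-day cap, so +1345 days → 17 December 2039.
Prosecution Delay Deduction: −15 days → 2 December 2039.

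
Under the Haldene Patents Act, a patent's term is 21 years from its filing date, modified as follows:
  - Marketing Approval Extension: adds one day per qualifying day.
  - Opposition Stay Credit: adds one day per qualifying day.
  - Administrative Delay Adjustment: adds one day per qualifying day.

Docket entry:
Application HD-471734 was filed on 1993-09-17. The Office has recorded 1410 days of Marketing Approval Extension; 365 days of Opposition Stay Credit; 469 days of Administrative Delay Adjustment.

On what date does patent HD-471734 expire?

2020-11-08

Base term: filing date + 21 years → 17 September 2014.
Marketing Approval Extension: +1410 days → 28 July 2018.
Opposition Stay Credit: +365 days → 28 July 2019.
Administrative Delay Adjustment: +469 days → 8 November 2020.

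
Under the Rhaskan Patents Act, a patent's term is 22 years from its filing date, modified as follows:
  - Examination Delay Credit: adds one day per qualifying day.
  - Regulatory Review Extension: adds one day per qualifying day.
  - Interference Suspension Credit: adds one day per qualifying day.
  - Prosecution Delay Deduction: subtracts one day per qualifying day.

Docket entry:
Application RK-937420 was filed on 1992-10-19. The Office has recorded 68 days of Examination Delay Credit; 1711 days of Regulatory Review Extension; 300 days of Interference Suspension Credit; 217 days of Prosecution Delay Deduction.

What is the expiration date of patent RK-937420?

November 24, 2019

Base term: filing date + 22 years → 19 October 2014.
Examination Delay Credit: +68 days → 26 December 2014.
Regulatory Review Extension: +1711 days → 2 September 2019.
Interference Suspension Credit: +300 days → 28 June 2020.
Prosecution Delay Deduction: −217 days → 24 November 2019.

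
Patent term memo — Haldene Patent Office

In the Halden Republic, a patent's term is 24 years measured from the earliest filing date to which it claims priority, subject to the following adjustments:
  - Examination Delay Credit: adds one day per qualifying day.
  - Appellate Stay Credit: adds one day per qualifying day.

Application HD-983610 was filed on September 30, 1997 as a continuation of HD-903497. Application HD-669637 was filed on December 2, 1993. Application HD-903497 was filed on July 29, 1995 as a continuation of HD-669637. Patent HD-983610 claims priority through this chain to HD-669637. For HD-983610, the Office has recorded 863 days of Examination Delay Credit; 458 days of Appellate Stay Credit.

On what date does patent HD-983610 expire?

Earliest priority filing: 2 December 1993.
Base term: 2 December 1993 + 24 years → 2 December 2017.
Examination Delay Credit: +863 days → 13 April 2020.
Appellate Stay Credit: +458 days → 15 July 2021.

July 15, 2021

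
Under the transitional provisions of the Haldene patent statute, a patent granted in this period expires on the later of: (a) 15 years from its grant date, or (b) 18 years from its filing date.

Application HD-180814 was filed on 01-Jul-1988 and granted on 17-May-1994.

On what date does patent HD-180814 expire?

(a) grant + 15 years → 17 May 2009.
(b) filing + 18 years → 1 July 2006.
Later of the two: 17 May 2009.

2009-05-17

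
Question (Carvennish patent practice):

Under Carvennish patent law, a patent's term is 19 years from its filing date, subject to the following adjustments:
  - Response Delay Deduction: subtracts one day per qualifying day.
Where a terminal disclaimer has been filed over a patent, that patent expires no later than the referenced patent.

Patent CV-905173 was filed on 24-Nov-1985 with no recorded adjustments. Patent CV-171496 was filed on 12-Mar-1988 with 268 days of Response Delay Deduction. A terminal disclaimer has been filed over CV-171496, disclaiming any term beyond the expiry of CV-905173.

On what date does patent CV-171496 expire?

2004-11-24

Natural term of CV-171496:
  Base: filing + 19 years → 12 March 2007.
  Response Delay Deduction: −268 days → 17 June 2006.
Expiry of referenced patent CV-905173:
  Base: filing + 19 years → 24 November 2004.
Terminal disclaimer: CV-171496 expires on the earlier of 17 June 2006 and 24 November 2004.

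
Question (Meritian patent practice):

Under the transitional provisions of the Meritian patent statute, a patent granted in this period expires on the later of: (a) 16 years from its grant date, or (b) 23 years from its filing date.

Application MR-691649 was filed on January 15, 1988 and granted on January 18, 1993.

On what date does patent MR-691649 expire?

(a) grant + 16 years → 18 January 2009.
(b) filing + 23 years → 15 January 2011.
Later of the two: 15 January 2011.

2011-01-15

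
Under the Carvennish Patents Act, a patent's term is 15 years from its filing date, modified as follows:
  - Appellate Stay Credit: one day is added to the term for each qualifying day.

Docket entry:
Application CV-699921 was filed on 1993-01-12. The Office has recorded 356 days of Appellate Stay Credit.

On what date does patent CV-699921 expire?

Base term: filing date + 15 years → 12 January 2008.
Appellate Stay Credit: +356 days → 2 January 2009.

January 2, 2009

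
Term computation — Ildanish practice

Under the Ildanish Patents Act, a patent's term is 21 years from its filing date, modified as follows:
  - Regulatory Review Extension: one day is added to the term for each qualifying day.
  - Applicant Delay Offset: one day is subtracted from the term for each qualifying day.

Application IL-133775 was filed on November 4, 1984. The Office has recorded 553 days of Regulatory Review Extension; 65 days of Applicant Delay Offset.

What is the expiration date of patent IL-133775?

Base term: filing date + 21 years → 4 November 2005.
Regulatory Review Extension: +553 days → 11 May 2007.
Applicant Delay Offset: −65 days → 7 March 2007.

March 7, 2007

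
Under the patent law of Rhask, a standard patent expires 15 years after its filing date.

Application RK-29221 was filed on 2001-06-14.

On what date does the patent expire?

June 14, 2016

Filing date + 15 years → 14 June 2016.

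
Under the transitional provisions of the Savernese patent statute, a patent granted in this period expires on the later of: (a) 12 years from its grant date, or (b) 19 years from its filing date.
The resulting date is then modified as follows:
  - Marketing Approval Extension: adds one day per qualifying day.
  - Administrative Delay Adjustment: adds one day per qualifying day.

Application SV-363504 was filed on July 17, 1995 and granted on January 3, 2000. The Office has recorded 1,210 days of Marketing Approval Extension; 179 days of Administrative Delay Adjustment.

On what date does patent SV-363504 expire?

(a) grant + 12 years → 3 January 2012.
(b) filing + 19 years → 17 July 2014.
Later of the two: 17 July 2014.
Marketing Approval Extension: +1210 days → 8 November 2017.
Administrative Delay Adjustment: +179 days → 6 May 2018.

2018-05-06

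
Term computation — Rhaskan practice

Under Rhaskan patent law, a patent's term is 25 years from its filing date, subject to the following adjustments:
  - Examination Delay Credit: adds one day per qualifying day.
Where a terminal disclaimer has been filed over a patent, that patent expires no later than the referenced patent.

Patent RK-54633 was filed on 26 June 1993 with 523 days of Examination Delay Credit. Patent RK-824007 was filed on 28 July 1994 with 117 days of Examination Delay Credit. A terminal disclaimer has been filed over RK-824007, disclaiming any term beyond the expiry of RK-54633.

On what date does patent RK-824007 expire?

2019-11-22

Natural term of RK-824007:
  Base: filing + 25 years → 28 July 2019.
  Examination Delay Credit: +117 days → 22 November 2019.
Expiry of referenced patent RK-54633:
  Base: filing + 25 years → 26 June 2018.
  Examination Delay Credit: +523 days → 1 December 2019.
Terminal disclaimer: RK-824007 expires on the earlier of 22 November 2019 and 1 December 2019.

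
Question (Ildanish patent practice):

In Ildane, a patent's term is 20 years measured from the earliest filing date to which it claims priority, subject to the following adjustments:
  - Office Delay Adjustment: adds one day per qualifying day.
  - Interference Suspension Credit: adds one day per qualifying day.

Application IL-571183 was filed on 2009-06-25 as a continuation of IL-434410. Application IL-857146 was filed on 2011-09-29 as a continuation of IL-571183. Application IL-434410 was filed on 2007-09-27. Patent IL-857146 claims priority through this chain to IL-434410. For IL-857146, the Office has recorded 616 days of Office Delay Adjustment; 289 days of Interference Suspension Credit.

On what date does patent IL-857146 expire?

March 20, 2030

Earliest priority filing: 27 September 2007.
Base term: 27 September 2007 + 20 years → 27 September 2027.
Office Delay Adjustment: +616 days → 4 June 2029.
Interference Suspension Credit: +289 days → 20 March 2030.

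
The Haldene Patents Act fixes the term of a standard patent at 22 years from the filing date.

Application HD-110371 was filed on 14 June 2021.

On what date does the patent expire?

Filing date + 22 years → 14 June 2043.

2043-06-14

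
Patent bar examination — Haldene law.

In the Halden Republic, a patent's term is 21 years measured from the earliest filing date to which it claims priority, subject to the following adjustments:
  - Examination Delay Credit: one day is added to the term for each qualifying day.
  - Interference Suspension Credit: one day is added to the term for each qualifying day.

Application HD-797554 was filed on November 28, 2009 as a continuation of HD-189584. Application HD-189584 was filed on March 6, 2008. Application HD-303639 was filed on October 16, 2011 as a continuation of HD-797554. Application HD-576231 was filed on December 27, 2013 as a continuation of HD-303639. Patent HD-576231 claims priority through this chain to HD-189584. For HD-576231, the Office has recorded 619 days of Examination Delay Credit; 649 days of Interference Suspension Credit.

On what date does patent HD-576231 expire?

August 25, 2032

Earliest priority filing: 6 March 2008.
Base term: 6 March 2008 + 21 years → 6 March 2029.
Examination Delay Credit: +619 days → 15 November 2030.
Interference Suspension Credit: +649 days → 25 August 2032.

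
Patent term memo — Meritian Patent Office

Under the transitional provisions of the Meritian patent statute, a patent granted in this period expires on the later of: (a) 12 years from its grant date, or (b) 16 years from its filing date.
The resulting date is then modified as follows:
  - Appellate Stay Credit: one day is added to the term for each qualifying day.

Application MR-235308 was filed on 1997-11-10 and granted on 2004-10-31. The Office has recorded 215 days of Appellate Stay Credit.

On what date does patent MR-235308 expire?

June 3, 2017

(a) grant + 12 years → 31 October 2016.
(b) filing + 16 years → 10 November 2013.
Later of the two: 31 October 2016.
Appellate Stay Credit: +215 days → 3 June 2017.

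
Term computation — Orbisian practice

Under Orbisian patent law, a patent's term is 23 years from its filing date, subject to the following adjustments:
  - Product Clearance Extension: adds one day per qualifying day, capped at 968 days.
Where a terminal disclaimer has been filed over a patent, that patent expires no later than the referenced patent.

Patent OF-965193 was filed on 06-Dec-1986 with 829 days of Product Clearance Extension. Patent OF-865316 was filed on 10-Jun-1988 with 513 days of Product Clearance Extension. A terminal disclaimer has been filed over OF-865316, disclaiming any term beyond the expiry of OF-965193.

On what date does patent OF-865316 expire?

2012-03-14

Natural term of OF-865316:
  Base: filing + 23 years → 10 June 2011.
  Product Clearance Extension: 513 days (within the 968-day cap) → +513 days → 4 November 2012.
Expiry of referenced patent OF-965193:
  Base: filing + 23 years → 6 December 2009.
  Product Clearance Extension: 829 days (within the 968-day cap) → +829 days → 14 March 2012.
Terminal disclaimer: OF-865316 expires on the earlier of 4 November 2012 and 14 March 2012.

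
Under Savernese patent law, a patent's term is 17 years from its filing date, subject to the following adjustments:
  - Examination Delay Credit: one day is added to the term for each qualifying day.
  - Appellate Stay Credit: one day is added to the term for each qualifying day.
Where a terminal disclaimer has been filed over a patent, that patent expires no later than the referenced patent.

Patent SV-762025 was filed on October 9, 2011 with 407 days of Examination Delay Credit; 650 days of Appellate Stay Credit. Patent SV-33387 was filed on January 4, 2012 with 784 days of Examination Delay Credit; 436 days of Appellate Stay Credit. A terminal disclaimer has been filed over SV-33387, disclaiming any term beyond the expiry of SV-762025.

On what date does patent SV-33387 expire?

Natural term of SV-33387:
  Base: filing + 17 years → 4 January 2029.
  Examination Delay Credit: +784 days → 27 February 2031.
  Appellate Stay Credit: +436 days → 8 May 2032.
Expiry of referenced patent SV-762025:
  Base: filing + 17 years → 9 October 2028.
  Examination Delay Credit: +407 days → 20 November 2029.
  Appellate Stay Credit: +650 days → 1 September 2031.
Terminal disclaimer: SV-33387 expires on the earlier of 8 May 2032 and 1 September 2031.

2031-09-01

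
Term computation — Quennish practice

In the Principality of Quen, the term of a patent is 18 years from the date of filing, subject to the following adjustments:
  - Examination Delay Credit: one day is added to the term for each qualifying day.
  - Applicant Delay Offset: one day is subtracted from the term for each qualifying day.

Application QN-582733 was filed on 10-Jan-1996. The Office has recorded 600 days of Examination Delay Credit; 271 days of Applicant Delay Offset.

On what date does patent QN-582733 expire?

Base term: filing date + 18 years → 10 January 2014.
Examination Delay Credit: +600 days → 2 September 2015.
Applicant Delay Offset: −271 days → 5 December 2014.

December 5, 2014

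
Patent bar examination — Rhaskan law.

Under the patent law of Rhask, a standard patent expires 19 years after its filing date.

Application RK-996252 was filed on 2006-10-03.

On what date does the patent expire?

October 3, 2025

Filing date + 19 years → 3 October 2025.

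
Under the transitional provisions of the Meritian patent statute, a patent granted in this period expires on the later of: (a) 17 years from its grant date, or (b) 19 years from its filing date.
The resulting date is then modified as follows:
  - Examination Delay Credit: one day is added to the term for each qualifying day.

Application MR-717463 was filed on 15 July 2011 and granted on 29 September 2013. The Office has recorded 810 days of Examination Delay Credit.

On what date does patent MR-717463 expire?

December 17, 2032

(a) grant + 17 years → 29 September 2030.
(b) filing + 19 years → 15 July 2030.
Later of the two: 29 September 2030.
Examination Delay Credit: +810 days → 17 December 2032.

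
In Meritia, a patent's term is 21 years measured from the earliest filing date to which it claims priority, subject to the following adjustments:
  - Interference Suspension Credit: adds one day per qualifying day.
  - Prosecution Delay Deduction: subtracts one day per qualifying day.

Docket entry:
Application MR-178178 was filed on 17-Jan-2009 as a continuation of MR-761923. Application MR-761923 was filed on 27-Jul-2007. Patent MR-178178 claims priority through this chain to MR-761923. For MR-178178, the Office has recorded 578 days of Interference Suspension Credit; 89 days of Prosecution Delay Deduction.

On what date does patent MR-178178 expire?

Earliest priority filing: 27 July 2007.
Base term: 27 July 2007 + 21 years → 27 July 2028.
Interference Suspension Credit: +578 days → 25 February 2030.
Prosecution Delay Deduction: −89 days → 28 November 2029.

2029-11-28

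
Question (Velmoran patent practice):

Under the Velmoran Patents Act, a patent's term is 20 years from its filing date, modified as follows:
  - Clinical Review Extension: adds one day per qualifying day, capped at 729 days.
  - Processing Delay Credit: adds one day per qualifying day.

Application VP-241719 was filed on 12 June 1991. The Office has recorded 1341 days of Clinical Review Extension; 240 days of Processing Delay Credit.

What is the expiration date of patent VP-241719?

2014-02-05

Base term: filing date + 20 years → 12 June 2011.
Clinical Review Extension: 1341 days claimed exceeds the 729-day cap, so +729 days → 10 June 2013.
Processing Delay Credit: +240 days → 5 February 2014.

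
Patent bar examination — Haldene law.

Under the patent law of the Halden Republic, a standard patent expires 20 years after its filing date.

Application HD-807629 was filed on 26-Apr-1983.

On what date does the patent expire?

Filing date + 20 years → 26 April 2003.

April 26, 2003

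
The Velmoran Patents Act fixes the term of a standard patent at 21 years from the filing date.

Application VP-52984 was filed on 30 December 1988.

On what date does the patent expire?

Filing date + 21 years → 30 December 2009.

2009-12-30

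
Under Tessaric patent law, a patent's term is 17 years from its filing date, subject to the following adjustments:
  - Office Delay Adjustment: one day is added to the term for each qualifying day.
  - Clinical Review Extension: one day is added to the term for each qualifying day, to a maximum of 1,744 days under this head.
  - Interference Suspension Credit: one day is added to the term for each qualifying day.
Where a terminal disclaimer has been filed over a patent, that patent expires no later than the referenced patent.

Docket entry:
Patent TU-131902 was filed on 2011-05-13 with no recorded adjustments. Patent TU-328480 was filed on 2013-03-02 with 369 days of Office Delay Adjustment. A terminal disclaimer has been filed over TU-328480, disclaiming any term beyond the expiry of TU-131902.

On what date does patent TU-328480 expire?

2028-05-13

Natural term of TU-328480:
  Base: filing + 17 years → 2 March 2030.
  Office Delay Adjustment: +369 days → 6 March 2031.
Expiry of referenced patent TU-131902:
  Base: filing + 17 years → 13 May 2028.
Terminal disclaimer: TU-328480 expires on the earlier of 6 March 2031 and 13 May 2028.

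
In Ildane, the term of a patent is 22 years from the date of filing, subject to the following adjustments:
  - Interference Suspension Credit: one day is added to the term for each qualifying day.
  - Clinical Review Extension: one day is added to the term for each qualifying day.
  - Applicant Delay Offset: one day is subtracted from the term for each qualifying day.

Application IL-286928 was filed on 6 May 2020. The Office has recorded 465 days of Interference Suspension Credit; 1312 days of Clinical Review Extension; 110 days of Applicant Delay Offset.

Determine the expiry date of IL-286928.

November 28, 2046

Base term: filing date + 22 years → 6 May 2042.
Interference Suspension Credit: +465 days → 14 August 2043.
Clinical Review Extension: +1312 days → 18 March 2047.
Applicant Delay Offset: −110 days → 28 November 2046.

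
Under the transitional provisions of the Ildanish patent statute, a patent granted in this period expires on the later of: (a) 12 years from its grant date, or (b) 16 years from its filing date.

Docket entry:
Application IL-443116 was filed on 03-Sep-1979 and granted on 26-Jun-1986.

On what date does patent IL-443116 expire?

(a) grant + 12 years → 26 June 1998.
(b) filing + 16 years → 3 September 1995.
Later of the two: 26 June 1998.

1998-06-26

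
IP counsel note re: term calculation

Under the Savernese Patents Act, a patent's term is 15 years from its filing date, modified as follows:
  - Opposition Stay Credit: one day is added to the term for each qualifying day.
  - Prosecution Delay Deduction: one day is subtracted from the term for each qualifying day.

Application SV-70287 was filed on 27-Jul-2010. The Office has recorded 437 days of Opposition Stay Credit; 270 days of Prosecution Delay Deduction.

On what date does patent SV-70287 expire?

2026-01-10

Base term: filing date + 15 years → 27 July 2025.
Opposition Stay Credit: +437 days → 7 October 2026.
Prosecution Delay Deduction: −270 days → 10 January 2026.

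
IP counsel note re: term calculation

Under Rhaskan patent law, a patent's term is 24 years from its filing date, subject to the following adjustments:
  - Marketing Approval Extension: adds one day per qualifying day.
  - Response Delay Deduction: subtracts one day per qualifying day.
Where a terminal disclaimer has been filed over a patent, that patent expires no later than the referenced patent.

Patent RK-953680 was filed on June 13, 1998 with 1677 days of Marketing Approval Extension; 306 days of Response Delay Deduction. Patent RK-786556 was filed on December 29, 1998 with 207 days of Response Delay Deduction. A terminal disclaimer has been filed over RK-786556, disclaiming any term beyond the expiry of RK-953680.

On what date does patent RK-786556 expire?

Natural term of RK-786556:
  Base: filing + 24 years → 29 December 2022.
  Response Delay Deduction: −207 days → 5 June 2022.
Expiry of referenced patent RK-953680:
  Base: filing + 24 years → 13 June 2022.
  Marketing Approval Extension: +1677 days → 15 January 2027.
  Response Delay Deduction: −306 days → 15 March 2026.
Terminal disclaimer: RK-786556 expires on the earlier of 5 June 2022 and 15 March 2026.

June 5, 2022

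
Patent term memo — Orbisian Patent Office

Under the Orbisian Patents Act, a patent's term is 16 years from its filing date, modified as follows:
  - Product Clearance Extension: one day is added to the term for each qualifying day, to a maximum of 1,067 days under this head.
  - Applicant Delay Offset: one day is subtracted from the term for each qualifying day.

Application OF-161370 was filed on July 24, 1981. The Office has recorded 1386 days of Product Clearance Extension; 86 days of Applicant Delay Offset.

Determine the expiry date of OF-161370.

2000-03-31

Base term: filing date + 16 years → 24 July 1997.
Product Clearance Extension: 1386 days claimed exceeds the 1067-day cap, so +1067 days → 25 June 2000.
Applicant Delay Offset: −86 days → 31 March 2000.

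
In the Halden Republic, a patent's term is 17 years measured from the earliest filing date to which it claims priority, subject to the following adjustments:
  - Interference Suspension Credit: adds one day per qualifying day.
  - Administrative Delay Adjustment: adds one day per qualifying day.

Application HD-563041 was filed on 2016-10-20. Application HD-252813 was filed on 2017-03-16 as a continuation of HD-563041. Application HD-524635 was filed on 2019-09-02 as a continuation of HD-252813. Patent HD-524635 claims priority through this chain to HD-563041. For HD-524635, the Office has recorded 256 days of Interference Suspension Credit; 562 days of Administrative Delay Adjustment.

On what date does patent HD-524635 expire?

Earliest priority filing: 20 October 2016.
Base term: 20 October 2016 + 17 years → 20 October 2033.
Interference Suspension Credit: +256 days → 3 July 2034.
Administrative Delay Adjustment: +562 days → 16 January 2036.

2036-01-16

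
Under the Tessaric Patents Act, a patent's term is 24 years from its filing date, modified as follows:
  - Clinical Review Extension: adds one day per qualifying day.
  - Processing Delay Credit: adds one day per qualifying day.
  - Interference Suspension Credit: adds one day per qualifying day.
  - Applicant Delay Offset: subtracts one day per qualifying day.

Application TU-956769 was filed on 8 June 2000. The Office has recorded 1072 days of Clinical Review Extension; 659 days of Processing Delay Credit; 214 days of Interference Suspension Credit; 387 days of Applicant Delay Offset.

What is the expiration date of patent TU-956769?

September 13, 2028

Base term: filing date + 24 years → 8 June 2024.
Clinical Review Extension: +1072 days → 16 May 2027.
Processing Delay Credit: +659 days → 5 March 2029.
Interference Suspension Credit: +214 days → 5 October 2029.
Applicant Delay Offset: −387 days → 13 September 2028.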